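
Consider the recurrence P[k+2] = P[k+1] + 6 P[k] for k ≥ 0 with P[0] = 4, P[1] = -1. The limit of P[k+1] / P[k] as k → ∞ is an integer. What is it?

3

The characteristic equation is r^2 - r - 6 = 0, which factors as (r - 3)(r + 2) = 0.
So the roots are 3 and -2. Since |3| > |-2| and the coefficient of 3^k is non-zero, the ratio tends to 3.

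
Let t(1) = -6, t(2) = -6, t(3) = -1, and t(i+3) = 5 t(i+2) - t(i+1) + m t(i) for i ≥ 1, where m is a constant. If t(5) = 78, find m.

t(4) = 1 - 6m
t(5) = 6 - 36m
So 6 - 36m = 78, giving m = -2.

-2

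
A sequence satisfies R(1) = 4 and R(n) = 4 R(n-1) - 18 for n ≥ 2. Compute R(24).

-140737488355322

The fixed point is -18/(1 - 4) = 6, so R(n) - 6 = 4(R(n-1) - 6).
Hence R(n) = -2·4^{n-1} + 6.
R(24) = -2·4^{23} + 6 = -2·70368744177664 + 6 = -140737488355322.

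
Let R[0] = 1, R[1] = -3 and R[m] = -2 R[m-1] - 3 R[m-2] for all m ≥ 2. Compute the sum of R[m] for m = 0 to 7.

R[2] = -2(-3) - 3(1) = 3
R[3] = -2(3) - 3(-3) = 3
R[4] = -2(3) - 3(3) = -15
R[5] = -2(-15) - 3(3) = 21
R[6] = -2(21) - 3(-15) = 3
R[7] = -2(3) - 3(21) = -69
Sum = 1 + (-3) + 3 + 3 + (-15) + 21 + 3 + (-69) = -56

-56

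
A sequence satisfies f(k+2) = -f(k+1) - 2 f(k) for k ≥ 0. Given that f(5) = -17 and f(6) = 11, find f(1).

Rearranging, f(k-2) = (f(k) + f(k-1)) / -2.
f(4) = (11 + (-17)) / -2 = -6/-2 = 3
f(3) = (-17 + 3) / -2 = -14/-2 = 7
f(2) = (3 + 7) / -2 = 10/-2 = -5
f(1) = (7 + (-5)) / -2 = 2/-2 = -1

-1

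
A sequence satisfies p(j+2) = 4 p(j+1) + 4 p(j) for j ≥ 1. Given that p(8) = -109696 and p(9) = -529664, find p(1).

Rearranging, p(j-2) = (p(j) - 4 p(j-1)) / 4.
p(7) = (-529664 - 4·(-109696)) / 4 = -90880/4 = -22720
p(6) = (-109696 - 4·(-22720)) / 4 = -18816/4 = -4704
p(5) = (-22720 - 4·(-4704)) / 4 = -3904/4 = -976
p(4) = (-4704 - 4·(-976)) / 4 = -800/4 = -200
p(3) = (-976 - 4·(-200)) / 4 = -176/4 = -44
p(2) = (-200 - 4·(-44)) / 4 = -24/4 = -6
p(1) = (-44 - 4·(-6)) / 4 = -20/4 = -5

-5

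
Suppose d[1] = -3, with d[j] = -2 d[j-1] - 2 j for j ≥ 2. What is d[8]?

236

d[2] = -2(-3) - 4 = 2
d[3] = -2(2) - 6 = -10
d[4] = -2(-10) - 8 = 12
d[5] = -2(12) - 10 = -34
d[6] = -2(-34) - 12 = 56
d[7] = -2(56) - 14 = -126
d[8] = -2(-126) - 16 = 236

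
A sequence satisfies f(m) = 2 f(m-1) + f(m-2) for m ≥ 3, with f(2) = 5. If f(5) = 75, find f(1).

3

Let f(1) = v.
f(3) = 10 + v
f(4) = 25 + 2v
f(5) = 60 + 5v
So 60 + 5v = 75, giving v = 3.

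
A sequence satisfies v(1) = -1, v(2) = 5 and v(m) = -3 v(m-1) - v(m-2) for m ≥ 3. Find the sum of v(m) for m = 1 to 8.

v(3) = -3(5) - (-1) = -14
v(4) = -3(-14) - 5 = 37
v(5) = -3(37) - (-14) = -97
v(6) = -3(-97) - 37 = 254
v(7) = -3(254) - (-97) = -665
v(8) = -3(-665) - 254 = 1741
Sum = (-1) + 5 + (-14) + 37 + (-97) + 254 + (-665) + 1741 = 1260

1260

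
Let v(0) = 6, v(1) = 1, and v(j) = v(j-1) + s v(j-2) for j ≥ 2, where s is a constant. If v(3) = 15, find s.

v(2) = 1 + 6s
v(3) = 1 + 7s
So 1 + 7s = 15, giving s = 2.

2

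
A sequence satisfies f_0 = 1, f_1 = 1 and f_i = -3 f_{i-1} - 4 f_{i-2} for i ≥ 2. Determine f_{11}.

f_2 = -3*1 - 4*1 = -7
f_3 = -3*(-7) - 4*1 = 17
f_4 = -3*17 - 4*(-7) = -23
f_5 = -3*(-23) - 4*17 = 1
f_6 = -3*1 - 4*(-23) = 89
f_7 = -3*89 - 4*1 = -271
f_8 = -3*(-271) - 4*89 = 457
f_9 = -3*457 - 4*(-271) = -287
f_{10} = -3*(-287) - 4*457 = -967
f_{11} = -3*(-967) - 4*(-287) = 4049

4049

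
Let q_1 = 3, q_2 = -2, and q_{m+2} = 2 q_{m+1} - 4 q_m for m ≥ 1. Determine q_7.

192

q_3 = 2*(-2) - 4*3 = -16
q_4 = 2*(-16) - 4*(-2) = -24
q_5 = 2*(-24) - 4*(-16) = 16
q_6 = 2*16 - 4*(-24) = 128
q_7 = 2*128 - 4*16 = 192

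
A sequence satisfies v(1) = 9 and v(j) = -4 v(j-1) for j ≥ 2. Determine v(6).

v(2) = -4*9 = -36
v(3) = -4*(-36) = 144
v(4) = -4*144 = -576
v(5) = -4*(-576) = 2304
v(6) = -4*2304 = -9216

-9216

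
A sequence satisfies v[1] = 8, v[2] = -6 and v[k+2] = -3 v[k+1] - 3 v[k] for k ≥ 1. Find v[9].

162

v[3] = -3(-6) - 3(8) = -6
v[4] = -3(-6) - 3(-6) = 36
v[5] = -3(36) - 3(-6) = -90
v[6] = -3(-90) - 3(36) = 162
v[7] = -3(162) - 3(-90) = -216
v[8] = -3(-216) - 3(162) = 162
v[9] = -3(162) - 3(-216) = 162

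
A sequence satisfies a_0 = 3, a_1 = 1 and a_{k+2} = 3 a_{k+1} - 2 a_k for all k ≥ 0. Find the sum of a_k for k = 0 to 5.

a_2 = 3·1 - 2·3 = -3
a_3 = 3·(-3) - 2·1 = -11
a_4 = 3·(-11) - 2·(-3) = -27
a_5 = 3·(-27) - 2·(-11) = -59
Sum = 3 + 1 + (-3) + (-11) + (-27) + (-59) = -96

-96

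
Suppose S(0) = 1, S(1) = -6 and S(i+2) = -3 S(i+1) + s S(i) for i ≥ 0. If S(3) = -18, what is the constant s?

-4

S(2) = 18 + s
S(3) = -54 - 9s
So -54 - 9s = -18, giving s = -4.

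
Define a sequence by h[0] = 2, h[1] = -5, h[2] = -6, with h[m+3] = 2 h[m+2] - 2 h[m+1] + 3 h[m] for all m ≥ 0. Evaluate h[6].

-30

h[3] = 2*(-6) - 2*(-5) + 3*2 = 4
h[4] = 2*4 - 2*(-6) + 3*(-5) = 5
h[5] = 2*5 - 2*4 + 3*(-6) = -16
h[6] = 2*(-16) - 2*5 + 3*4 = -30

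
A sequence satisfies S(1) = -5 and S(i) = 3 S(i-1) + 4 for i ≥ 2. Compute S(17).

-129140165

The fixed point is 4/(1 - 3) = -2, so S(i) + 2 = 3(S(i-1) + 2).
Hence S(i) = -3·3^{i-1} - 2.
S(17) = -3·3^{16} - 2 = -3·43046721 - 2 = -129140165.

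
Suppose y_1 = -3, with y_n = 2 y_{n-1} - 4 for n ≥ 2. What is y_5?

-108

y_2 = 2(-3) - 4 = -10
y_3 = 2(-10) - 4 = -24
y_4 = 2(-24) - 4 = -52
y_5 = 2(-52) - 4 = -108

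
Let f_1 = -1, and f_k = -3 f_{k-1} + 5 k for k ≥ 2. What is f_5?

-251

f_2 = -3*(-1) + 10 = 13
f_3 = -3*13 + 15 = -24
f_4 = -3*(-24) + 20 = 92
f_5 = -3*92 + 25 = -251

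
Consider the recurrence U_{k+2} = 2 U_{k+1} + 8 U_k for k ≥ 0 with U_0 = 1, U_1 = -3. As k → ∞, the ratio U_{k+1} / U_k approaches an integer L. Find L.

4

The characteristic equation is r^2 - 2r - 8 = 0, which factors as (r - 4)(r + 2) = 0.
So the roots are 4 and -2. Since |4| > |-2| and the coefficient of 4^k is non-zero, the ratio tends to 4.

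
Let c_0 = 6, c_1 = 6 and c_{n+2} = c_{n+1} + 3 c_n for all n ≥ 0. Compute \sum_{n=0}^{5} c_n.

432

c_2 = 6 + 3(6) = 24
c_3 = 24 + 3(6) = 42
c_4 = 42 + 3(24) = 114
c_5 = 114 + 3(42) = 240
Sum = 6 + 6 + 24 + 42 + 114 + 240 = 432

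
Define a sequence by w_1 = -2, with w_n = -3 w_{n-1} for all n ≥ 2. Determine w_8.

4374

w_2 = -3·(-2) = 6
w_3 = -3·6 = -18
w_4 = -3·(-18) = 54
w_5 = -3·54 = -162
w_6 = -3·(-162) = 486
w_7 = -3·486 = -1458
w_8 = -3·(-1458) = 4374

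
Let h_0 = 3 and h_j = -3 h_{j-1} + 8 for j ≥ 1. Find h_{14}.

The fixed point is 8/(1 + 3) = 2, so h_j - 2 = -3(h_{j-1} - 2).
Hence h_j = 1·(-3)^j + 2.
h_{14} = 1·(-3)^{14} + 2 = 1·4782969 + 2 = 4782971.

4782971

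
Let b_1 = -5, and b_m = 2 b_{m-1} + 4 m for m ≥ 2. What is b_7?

b_2 = 2(-5) + 8 = -2
b_3 = 2(-2) + 12 = 8
b_4 = 2(8) + 16 = 32
b_5 = 2(32) + 20 = 84
b_6 = 2(84) + 24 = 192
b_7 = 2(192) + 28 = 412

412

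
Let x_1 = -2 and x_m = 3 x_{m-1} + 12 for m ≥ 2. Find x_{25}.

The fixed point is 12/(1 - 3) = -6, so x_m + 6 = 3(x_{m-1} + 6).
Hence x_m = 4·3^{m-1} - 6.
x_{25} = 4·3^{24} - 6 = 4·282429536481 - 6 = 1129718145918.

1129718145918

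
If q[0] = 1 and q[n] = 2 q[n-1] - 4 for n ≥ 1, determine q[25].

-100663292

The fixed point is -4/(1 - 2) = 4, so q[n] - 4 = 2(q[n-1] - 4).
Hence q[n] = -3·2^n + 4.
q[25] = -3·2^{25} + 4 = -3·33554432 + 4 = -100663292.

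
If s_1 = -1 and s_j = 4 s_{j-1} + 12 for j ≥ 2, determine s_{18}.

51539607548

The fixed point is 12/(1 - 4) = -4, so s_j + 4 = 4(s_{j-1} + 4).
Hence s_j = 3·4^{j-1} - 4.
s_{18} = 3·4^{17} - 4 = 3·17179869184 - 4 = 51539607548.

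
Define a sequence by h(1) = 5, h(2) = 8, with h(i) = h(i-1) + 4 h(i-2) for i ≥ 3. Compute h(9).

7148

h(3) = 8 + 4(5) = 28
h(4) = 28 + 4(8) = 60
h(5) = 60 + 4(28) = 172
h(6) = 172 + 4(60) = 412
h(7) = 412 + 4(172) = 1100
h(8) = 1100 + 4(412) = 2748
h(9) = 2748 + 4(1100) = 7148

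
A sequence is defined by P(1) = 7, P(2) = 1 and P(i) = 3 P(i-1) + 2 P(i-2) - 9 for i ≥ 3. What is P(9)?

8902

P(3) = 3·1 + 2·7 - 9 = 8
P(4) = 3·8 + 2·1 - 9 = 17
P(5) = 3·17 + 2·8 - 9 = 58
P(6) = 3·58 + 2·17 - 9 = 199
P(7) = 3·199 + 2·58 - 9 = 704
P(8) = 3·704 + 2·199 - 9 = 2501
P(9) = 3·2501 + 2·704 - 9 = 8902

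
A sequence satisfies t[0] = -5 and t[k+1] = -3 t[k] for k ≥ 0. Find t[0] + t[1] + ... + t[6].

-2735

t[1] = -3*(-5) = 15
t[2] = -3*15 = -45
t[3] = -3*(-45) = 135
t[4] = -3*135 = -405
t[5] = -3*(-405) = 1215
t[6] = -3*1215 = -3645
Sum = (-5) + 15 + (-45) + 135 + (-405) + 1215 + (-3645) = -2735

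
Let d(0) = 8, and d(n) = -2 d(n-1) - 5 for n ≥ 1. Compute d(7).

-1239

d(1) = -2*8 - 5 = -21
d(2) = -2*(-21) - 5 = 37
d(3) = -2*37 - 5 = -79
d(4) = -2*(-79) - 5 = 153
d(5) = -2*153 - 5 = -311
d(6) = -2*(-311) - 5 = 617
d(7) = -2*617 - 5 = -1239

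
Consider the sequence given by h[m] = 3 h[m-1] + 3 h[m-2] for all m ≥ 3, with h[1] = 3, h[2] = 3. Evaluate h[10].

189783

h[3] = 3(3) + 3(3) = 18
h[4] = 3(18) + 3(3) = 63
h[5] = 3(63) + 3(18) = 243
h[6] = 3(243) + 3(63) = 918
h[7] = 3(918) + 3(243) = 3483
h[8] = 3(3483) + 3(918) = 13203
h[9] = 3(13203) + 3(3483) = 50058
h[10] = 3(50058) + 3(13203) = 189783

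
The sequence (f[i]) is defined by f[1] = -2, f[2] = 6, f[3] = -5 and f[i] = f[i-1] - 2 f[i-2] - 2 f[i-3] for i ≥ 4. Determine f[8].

65

f[4] = (-5) - 2·6 - 2·(-2) = -13
f[5] = (-13) - 2·(-5) - 2·6 = -15
f[6] = (-15) - 2·(-13) - 2·(-5) = 21
f[7] = 21 - 2·(-15) - 2·(-13) = 77
f[8] = 77 - 2·21 - 2·(-15) = 65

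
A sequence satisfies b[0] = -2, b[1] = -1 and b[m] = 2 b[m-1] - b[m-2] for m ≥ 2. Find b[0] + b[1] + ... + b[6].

b[2] = 2(-1) - (-2) = 0
b[3] = 2(0) - (-1) = 1
b[4] = 2(1) - 0 = 2
b[5] = 2(2) - 1 = 3
b[6] = 2(3) - 2 = 4
Sum = (-2) + (-1) + 0 + 1 + 2 + 3 + 4 = 7

7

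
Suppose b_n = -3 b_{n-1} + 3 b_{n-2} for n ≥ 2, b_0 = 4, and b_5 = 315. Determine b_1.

Let b_1 = v.
b_2 = 12 - 3v
b_3 = -36 + 12v
b_4 = 144 - 45v
b_5 = -540 + 171v
So -540 + 171v = 315, giving v = 5.

5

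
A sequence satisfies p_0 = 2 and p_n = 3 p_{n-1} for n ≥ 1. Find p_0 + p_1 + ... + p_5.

728

p_1 = 3(2) = 6
p_2 = 3(6) = 18
p_3 = 3(18) = 54
p_4 = 3(54) = 162
p_5 = 3(162) = 486
Sum = 2 + 6 + 18 + 54 + 162 + 486 = 728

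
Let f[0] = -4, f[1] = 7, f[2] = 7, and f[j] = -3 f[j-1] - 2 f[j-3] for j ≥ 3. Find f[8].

2965

f[3] = -3(7) - 2(-4) = -13
f[4] = -3(-13) - 2(7) = 25
f[5] = -3(25) - 2(7) = -89
f[6] = -3(-89) - 2(-13) = 293
f[7] = -3(293) - 2(25) = -929
f[8] = -3(-929) - 2(-89) = 2965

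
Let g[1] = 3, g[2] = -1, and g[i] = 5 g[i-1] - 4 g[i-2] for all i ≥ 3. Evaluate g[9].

-87377

g[3] = 5*(-1) - 4*3 = -17
g[4] = 5*(-17) - 4*(-1) = -81
g[5] = 5*(-81) - 4*(-17) = -337
g[6] = 5*(-337) - 4*(-81) = -1361
g[7] = 5*(-1361) - 4*(-337) = -5457
g[8] = 5*(-5457) - 4*(-1361) = -21841
g[9] = 5*(-21841) - 4*(-5457) = -87377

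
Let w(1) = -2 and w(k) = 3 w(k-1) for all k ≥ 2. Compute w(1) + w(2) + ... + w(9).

-19682

w(2) = 3(-2) = -6
w(3) = 3(-6) = -18
w(4) = 3(-18) = -54
w(5) = 3(-54) = -162
w(6) = 3(-162) = -486
w(7) = 3(-486) = -1458
w(8) = 3(-1458) = -4374
w(9) = 3(-4374) = -13122
Sum = (-2) + (-6) + (-18) + (-54) + (-162) + (-486) + (-1458) + (-4374) + (-13122) = -19682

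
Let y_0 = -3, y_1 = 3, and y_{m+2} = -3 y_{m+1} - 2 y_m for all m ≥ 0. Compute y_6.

-3

y_2 = -3·3 - 2·(-3) = -3
y_3 = -3·(-3) - 2·3 = 3
y_4 = -3·3 - 2·(-3) = -3
y_5 = -3·(-3) - 2·3 = 3
y_6 = -3·3 - 2·(-3) = -3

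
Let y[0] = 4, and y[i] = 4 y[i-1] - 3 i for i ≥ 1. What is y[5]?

y[1] = 4(4) - 3 = 13
y[2] = 4(13) - 6 = 46
y[3] = 4(46) - 9 = 175
y[4] = 4(175) - 12 = 688
y[5] = 4(688) - 15 = 2737

2737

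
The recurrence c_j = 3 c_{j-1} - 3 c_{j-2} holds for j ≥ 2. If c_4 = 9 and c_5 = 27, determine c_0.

-2

Rearranging, c_{j-2} = (c_j - 3 c_{j-1}) / -3.
c_3 = (27 - 3(9)) / -3 = 0/-3 = 0
c_2 = (9 - 3(0)) / -3 = 9/-3 = -3
c_1 = (0 - 3(-3)) / -3 = 9/-3 = -3
c_0 = (-3 - 3(-3)) / -3 = 6/-3 = -2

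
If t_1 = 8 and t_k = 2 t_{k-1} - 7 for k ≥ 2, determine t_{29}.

268435463

The fixed point is -7/(1 - 2) = 7, so t_k - 7 = 2(t_{k-1} - 7).
Hence t_k = 1·2^{k-1} + 7.
t_{29} = 1·2^{28} + 7 = 1·268435456 + 7 = 268435463.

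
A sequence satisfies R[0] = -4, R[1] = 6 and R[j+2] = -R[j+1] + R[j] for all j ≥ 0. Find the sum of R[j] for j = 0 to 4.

-18

R[2] = -6 + (-4) = -10
R[3] = -(-10) + 6 = 16
R[4] = -16 + (-10) = -26
Sum = (-4) + 6 + (-10) + 16 + (-26) = -18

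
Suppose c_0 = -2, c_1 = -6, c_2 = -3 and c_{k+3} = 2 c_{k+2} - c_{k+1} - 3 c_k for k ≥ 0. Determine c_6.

87

c_3 = 2*(-3) - (-6) - 3*(-2) = 6
c_4 = 2*6 - (-3) - 3*(-6) = 33
c_5 = 2*33 - 6 - 3*(-3) = 69
c_6 = 2*69 - 33 - 3*6 = 87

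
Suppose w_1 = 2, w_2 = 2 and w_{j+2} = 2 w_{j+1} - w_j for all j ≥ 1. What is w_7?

w_3 = 2·2 - 2 = 2
w_4 = 2·2 - 2 = 2
w_5 = 2·2 - 2 = 2
w_6 = 2·2 - 2 = 2
w_7 = 2·2 - 2 = 2

2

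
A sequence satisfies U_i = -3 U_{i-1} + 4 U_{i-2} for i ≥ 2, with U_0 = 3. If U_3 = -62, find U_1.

Let U_1 = v.
U_2 = 12 - 3v
U_3 = -36 + 13v
So -36 + 13v = -62, giving v = -2.

-2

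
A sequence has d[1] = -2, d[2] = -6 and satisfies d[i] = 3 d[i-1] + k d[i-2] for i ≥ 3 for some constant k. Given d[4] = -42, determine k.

d[3] = -18 - 2k
d[4] = -54 - 12k
So -54 - 12k = -42, giving k = -1.

-1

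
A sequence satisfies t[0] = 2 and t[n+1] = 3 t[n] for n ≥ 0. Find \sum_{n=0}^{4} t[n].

t[1] = 3*2 = 6
t[2] = 3*6 = 18
t[3] = 3*18 = 54
t[4] = 3*54 = 162
Sum = 2 + 6 + 18 + 54 + 162 = 242

242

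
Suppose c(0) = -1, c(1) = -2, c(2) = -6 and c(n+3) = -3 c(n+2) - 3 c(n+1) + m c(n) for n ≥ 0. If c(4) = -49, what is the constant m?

c(3) = 24 - m
c(4) = -54 + m
So -54 + m = -49, giving m = 5.

5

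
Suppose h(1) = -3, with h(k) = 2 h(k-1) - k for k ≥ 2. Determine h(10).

h(2) = 2*(-3) - 2 = -8
h(3) = 2*(-8) - 3 = -19
h(4) = 2*(-19) - 4 = -42
h(5) = 2*(-42) - 5 = -89
h(6) = 2*(-89) - 6 = -184
h(7) = 2*(-184) - 7 = -375
h(8) = 2*(-375) - 8 = -758
h(9) = 2*(-758) - 9 = -1525
h(10) = 2*(-1525) - 10 = -3060

-3060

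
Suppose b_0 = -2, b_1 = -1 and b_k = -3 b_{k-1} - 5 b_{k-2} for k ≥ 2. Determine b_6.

b_2 = -3*(-1) - 5*(-2) = 13
b_3 = -3*13 - 5*(-1) = -34
b_4 = -3*(-34) - 5*13 = 37
b_5 = -3*37 - 5*(-34) = 59
b_6 = -3*59 - 5*37 = -362

-362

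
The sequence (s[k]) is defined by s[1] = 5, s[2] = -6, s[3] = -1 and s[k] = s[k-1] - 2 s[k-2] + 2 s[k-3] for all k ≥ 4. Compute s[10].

-141

s[4] = (-1) - 2·(-6) + 2·5 = 21
s[5] = 21 - 2·(-1) + 2·(-6) = 11
s[6] = 11 - 2·21 + 2·(-1) = -33
s[7] = (-33) - 2·11 + 2·21 = -13
s[8] = (-13) - 2·(-33) + 2·11 = 75
s[9] = 75 - 2·(-13) + 2·(-33) = 35
s[10] = 35 - 2·75 + 2·(-13) = -141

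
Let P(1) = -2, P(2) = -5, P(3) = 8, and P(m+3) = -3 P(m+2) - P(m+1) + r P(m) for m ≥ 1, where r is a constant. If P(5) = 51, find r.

2

P(4) = -19 - 2r
P(5) = 49 + r
So 49 + r = 51, giving r = 2.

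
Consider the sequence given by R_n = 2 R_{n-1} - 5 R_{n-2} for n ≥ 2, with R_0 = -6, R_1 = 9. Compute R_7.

R_2 = 2·9 - 5·(-6) = 48
R_3 = 2·48 - 5·9 = 51
R_4 = 2·51 - 5·48 = -138
R_5 = 2·(-138) - 5·51 = -531
R_6 = 2·(-531) - 5·(-138) = -372
R_7 = 2·(-372) - 5·(-531) = 1911

1911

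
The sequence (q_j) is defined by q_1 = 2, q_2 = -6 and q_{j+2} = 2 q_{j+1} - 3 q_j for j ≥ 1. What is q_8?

-18

q_3 = 2·(-6) - 3·2 = -18
q_4 = 2·(-18) - 3·(-6) = -18
q_5 = 2·(-18) - 3·(-18) = 18
q_6 = 2·18 - 3·(-18) = 90
q_7 = 2·90 - 3·18 = 126
q_8 = 2·126 - 3·90 = -18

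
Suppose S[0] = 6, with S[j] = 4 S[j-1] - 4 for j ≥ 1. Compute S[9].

1223340

S[1] = 4·6 - 4 = 20
S[2] = 4·20 - 4 = 76
S[3] = 4·76 - 4 = 300
S[4] = 4·300 - 4 = 1196
S[5] = 4·1196 - 4 = 4780
S[6] = 4·4780 - 4 = 19116
S[7] = 4·19116 - 4 = 76460
S[8] = 4·76460 - 4 = 305836
S[9] = 4·305836 - 4 = 1223340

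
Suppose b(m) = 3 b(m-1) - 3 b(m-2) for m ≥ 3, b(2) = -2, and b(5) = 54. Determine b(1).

Let b(1) = y.
b(3) = -6 - 3y
b(4) = -12 - 9y
b(5) = -18 - 18y
So -18 - 18y = 54, giving y = -4.

-4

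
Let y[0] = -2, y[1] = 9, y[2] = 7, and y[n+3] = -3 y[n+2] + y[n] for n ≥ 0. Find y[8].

5461

y[3] = -3·7 + (-2) = -23
y[4] = -3·(-23) + 9 = 78
y[5] = -3·78 + 7 = -227
y[6] = -3·(-227) + (-23) = 658
y[7] = -3·658 + 78 = -1896
y[8] = -3·(-1896) + (-227) = 5461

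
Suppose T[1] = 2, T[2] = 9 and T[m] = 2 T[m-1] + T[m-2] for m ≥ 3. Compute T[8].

T[3] = 2*9 + 2 = 20
T[4] = 2*20 + 9 = 49
T[5] = 2*49 + 20 = 118
T[6] = 2*118 + 49 = 285
T[7] = 2*285 + 118 = 688
T[8] = 2*688 + 285 = 1661

1661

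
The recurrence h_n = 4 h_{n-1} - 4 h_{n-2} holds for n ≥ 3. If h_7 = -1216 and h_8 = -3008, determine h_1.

Rearranging, h_{n-2} = (h_n - 4 h_{n-1}) / -4.
h_6 = (-3008 - 4·(-1216)) / -4 = 1856/-4 = -464
h_5 = (-1216 - 4·(-464)) / -4 = 640/-4 = -160
h_4 = (-464 - 4·(-160)) / -4 = 176/-4 = -44
h_3 = (-160 - 4·(-44)) / -4 = 16/-4 = -4
h_2 = (-44 - 4·(-4)) / -4 = -28/-4 = 7
h_1 = (-4 - 4·7) / -4 = -32/-4 = 8

8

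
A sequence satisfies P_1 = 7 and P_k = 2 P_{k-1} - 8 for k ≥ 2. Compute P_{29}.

-268435448

The fixed point is -8/(1 - 2) = 8, so P_k - 8 = 2(P_{k-1} - 8).
Hence P_k = -1·2^{k-1} + 8.
P_{29} = -1·2^{28} + 8 = -1·268435456 + 8 = -268435448.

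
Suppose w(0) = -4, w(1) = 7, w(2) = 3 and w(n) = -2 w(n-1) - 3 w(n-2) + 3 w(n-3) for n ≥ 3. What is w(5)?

-54

w(3) = -2(3) - 3(7) + 3(-4) = -39
w(4) = -2(-39) - 3(3) + 3(7) = 90
w(5) = -2(90) - 3(-39) + 3(3) = -54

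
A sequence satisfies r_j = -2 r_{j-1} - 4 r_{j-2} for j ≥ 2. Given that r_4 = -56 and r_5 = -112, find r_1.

Rearranging, r_{j-2} = (r_j + 2 r_{j-1}) / -4.
r_3 = (-112 + 2·(-56)) / -4 = -224/-4 = 56
r_2 = (-56 + 2·56) / -4 = 56/-4 = -14
r_1 = (56 + 2·(-14)) / -4 = 28/-4 = -7

-7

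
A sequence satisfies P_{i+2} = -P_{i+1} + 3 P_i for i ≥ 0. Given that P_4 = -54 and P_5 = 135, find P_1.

6

Rearranging, P_{i-2} = (P_i + P_{i-1}) / 3.
P_3 = (135 + (-54)) / 3 = 81/3 = 27
P_2 = (-54 + 27) / 3 = -27/3 = -9
P_1 = (27 + (-9)) / 3 = 18/3 = 6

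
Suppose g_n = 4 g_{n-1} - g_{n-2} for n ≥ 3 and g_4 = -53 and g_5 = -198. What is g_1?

Rearranging, g_{n-2} = -(g_n - 4 g_{n-1}).
g_3 = -(-198 - 4·(-53)) = -14
g_2 = -(-53 - 4·(-14)) = -3
g_1 = -(-14 - 4·(-3)) = 2

2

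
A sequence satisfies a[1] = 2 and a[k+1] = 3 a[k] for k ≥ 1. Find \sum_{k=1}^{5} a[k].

242

a[2] = 3·2 = 6
a[3] = 3·6 = 18
a[4] = 3·18 = 54
a[5] = 3·54 = 162
Sum = 2 + 6 + 18 + 54 + 162 = 242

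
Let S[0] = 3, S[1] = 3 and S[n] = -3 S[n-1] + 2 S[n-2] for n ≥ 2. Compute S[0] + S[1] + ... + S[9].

22974

S[2] = -3·3 + 2·3 = -3
S[3] = -3·(-3) + 2·3 = 15
S[4] = -3·15 + 2·(-3) = -51
S[5] = -3·(-51) + 2·15 = 183
S[6] = -3·183 + 2·(-51) = -651
S[7] = -3·(-651) + 2·183 = 2319
S[8] = -3·2319 + 2·(-651) = -8259
S[9] = -3·(-8259) + 2·2319 = 29415
Sum = 3 + 3 + (-3) + 15 + (-51) + 183 + (-651) + 2319 + (-8259) + 29415 = 22974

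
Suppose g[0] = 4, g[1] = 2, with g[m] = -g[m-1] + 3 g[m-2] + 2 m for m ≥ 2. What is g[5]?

-48

g[2] = -2 + 3·4 + 4 = 14
g[3] = -14 + 3·2 + 6 = -2
g[4] = -(-2) + 3·14 + 8 = 52
g[5] = -52 + 3·(-2) + 10 = -48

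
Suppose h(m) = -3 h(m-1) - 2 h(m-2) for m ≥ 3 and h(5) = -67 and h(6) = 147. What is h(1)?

Rearranging, h(m-2) = (h(m) + 3 h(m-1)) / -2.
h(4) = (147 + 3(-67)) / -2 = -54/-2 = 27
h(3) = (-67 + 3(27)) / -2 = 14/-2 = -7
h(2) = (27 + 3(-7)) / -2 = 6/-2 = -3
h(1) = (-7 + 3(-3)) / -2 = -16/-2 = 8

8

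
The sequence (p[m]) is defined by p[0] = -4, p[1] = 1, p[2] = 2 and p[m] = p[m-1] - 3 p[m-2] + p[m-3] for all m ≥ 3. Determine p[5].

p[3] = 2 - 3(1) + (-4) = -5
p[4] = (-5) - 3(2) + 1 = -10
p[5] = (-10) - 3(-5) + 2 = 7

7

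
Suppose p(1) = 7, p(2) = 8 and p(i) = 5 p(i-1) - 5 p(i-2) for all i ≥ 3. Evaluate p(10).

-79375

p(3) = 5*8 - 5*7 = 5
p(4) = 5*5 - 5*8 = -15
p(5) = 5*(-15) - 5*5 = -100
p(6) = 5*(-100) - 5*(-15) = -425
p(7) = 5*(-425) - 5*(-100) = -1625
p(8) = 5*(-1625) - 5*(-425) = -6000
p(9) = 5*(-6000) - 5*(-1625) = -21875
p(10) = 5*(-21875) - 5*(-6000) = -79375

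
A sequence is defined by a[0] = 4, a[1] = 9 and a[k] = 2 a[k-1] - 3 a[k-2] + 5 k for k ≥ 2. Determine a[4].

a[2] = 2(9) - 3(4) + 10 = 16
a[3] = 2(16) - 3(9) + 15 = 20
a[4] = 2(20) - 3(16) + 20 = 12

12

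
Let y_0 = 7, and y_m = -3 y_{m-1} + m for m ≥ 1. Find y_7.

-14897

y_1 = -3*7 + 1 = -20
y_2 = -3*(-20) + 2 = 62
y_3 = -3*62 + 3 = -183
y_4 = -3*(-183) + 4 = 553
y_5 = -3*553 + 5 = -1654
y_6 = -3*(-1654) + 6 = 4968
y_7 = -3*4968 + 7 = -14897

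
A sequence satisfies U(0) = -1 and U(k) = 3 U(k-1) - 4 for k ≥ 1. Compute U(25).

-2541865828327

The fixed point is -4/(1 - 3) = 2, so U(k) - 2 = 3(U(k-1) - 2).
Hence U(k) = -3·3^k + 2.
U(25) = -3·3^{25} + 2 = -3·847288609443 + 2 = -2541865828327.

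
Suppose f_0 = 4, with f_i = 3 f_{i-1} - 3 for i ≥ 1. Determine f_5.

f_1 = 3*4 - 3 = 9
f_2 = 3*9 - 3 = 24
f_3 = 3*24 - 3 = 69
f_4 = 3*69 - 3 = 204
f_5 = 3*204 - 3 = 609

609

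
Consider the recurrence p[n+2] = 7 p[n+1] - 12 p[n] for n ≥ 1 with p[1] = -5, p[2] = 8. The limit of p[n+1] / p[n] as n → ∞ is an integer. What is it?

4

The characteristic equation is r^2 - 7r + 12 = 0, which factors as (r - 4)(r - 3) = 0.
So the roots are 4 and 3. Since |4| > |3| and the coefficient of 4^n is non-zero, the ratio tends to 4.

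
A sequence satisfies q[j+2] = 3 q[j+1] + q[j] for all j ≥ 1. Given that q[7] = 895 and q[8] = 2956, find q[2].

4

Rearranging, q[j-2] = q[j] - 3 q[j-1].
q[6] = 2956 - 3·895 = 271
q[5] = 895 - 3·271 = 82
q[4] = 271 - 3·82 = 25
q[3] = 82 - 3·25 = 7
q[2] = 25 - 3·7 = 4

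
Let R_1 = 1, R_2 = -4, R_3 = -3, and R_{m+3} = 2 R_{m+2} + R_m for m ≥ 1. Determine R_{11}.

R_4 = 2*(-3) + 1 = -5
R_5 = 2*(-5) + (-4) = -14
R_6 = 2*(-14) + (-3) = -31
R_7 = 2*(-31) + (-5) = -67
R_8 = 2*(-67) + (-14) = -148
R_9 = 2*(-148) + (-31) = -327
R_{10} = 2*(-327) + (-67) = -721
R_{11} = 2*(-721) + (-148) = -1590

-1590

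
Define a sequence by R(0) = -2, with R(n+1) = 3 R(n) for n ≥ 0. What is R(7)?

-4374

R(1) = 3(-2) = -6
R(2) = 3(-6) = -18
R(3) = 3(-18) = -54
R(4) = 3(-54) = -162
R(5) = 3(-162) = -486
R(6) = 3(-486) = -1458
R(7) = 3(-1458) = -4374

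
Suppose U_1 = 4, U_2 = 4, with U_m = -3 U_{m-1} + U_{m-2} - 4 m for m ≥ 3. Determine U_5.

-184

U_3 = -3·4 + 4 - 12 = -20
U_4 = -3·(-20) + 4 - 16 = 48
U_5 = -3·48 + (-20) - 20 = -184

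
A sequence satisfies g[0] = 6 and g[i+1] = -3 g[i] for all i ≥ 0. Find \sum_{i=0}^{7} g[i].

g[1] = -3·6 = -18
g[2] = -3·(-18) = 54
g[3] = -3·54 = -162
g[4] = -3·(-162) = 486
g[5] = -3·486 = -1458
g[6] = -3·(-1458) = 4374
g[7] = -3·4374 = -13122
Sum = 6 + (-18) + 54 + (-162) + 486 + (-1458) + 4374 + (-13122) = -9840

-9840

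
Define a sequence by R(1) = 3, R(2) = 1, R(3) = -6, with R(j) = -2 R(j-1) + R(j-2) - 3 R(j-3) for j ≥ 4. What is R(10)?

2986

R(4) = -2·(-6) + 1 - 3·3 = 4
R(5) = -2·4 + (-6) - 3·1 = -17
R(6) = -2·(-17) + 4 - 3·(-6) = 56
R(7) = -2·56 + (-17) - 3·4 = -141
R(8) = -2·(-141) + 56 - 3·(-17) = 389
R(9) = -2·389 + (-141) - 3·56 = -1087
R(10) = -2·(-1087) + 389 - 3·(-141) = 2986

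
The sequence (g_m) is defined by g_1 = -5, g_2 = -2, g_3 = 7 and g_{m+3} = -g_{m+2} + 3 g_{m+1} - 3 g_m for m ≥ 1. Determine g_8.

g_4 = -7 + 3(-2) - 3(-5) = 2
g_5 = -2 + 3(7) - 3(-2) = 25
g_6 = -25 + 3(2) - 3(7) = -40
g_7 = -(-40) + 3(25) - 3(2) = 109
g_8 = -109 + 3(-40) - 3(25) = -304

-304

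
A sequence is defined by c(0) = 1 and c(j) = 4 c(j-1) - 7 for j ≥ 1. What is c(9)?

c(1) = 4*1 - 7 = -3
c(2) = 4*(-3) - 7 = -19
c(3) = 4*(-19) - 7 = -83
c(4) = 4*(-83) - 7 = -339
c(5) = 4*(-339) - 7 = -1363
c(6) = 4*(-1363) - 7 = -5459
c(7) = 4*(-5459) - 7 = -21843
c(8) = 4*(-21843) - 7 = -87379
c(9) = 4*(-87379) - 7 = -349523

-349523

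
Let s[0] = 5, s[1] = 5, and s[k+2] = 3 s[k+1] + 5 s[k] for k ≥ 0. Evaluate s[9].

s[2] = 3(5) + 5(5) = 40
s[3] = 3(40) + 5(5) = 145
s[4] = 3(145) + 5(40) = 635
s[5] = 3(635) + 5(145) = 2630
s[6] = 3(2630) + 5(635) = 11065
s[7] = 3(11065) + 5(2630) = 46345
s[8] = 3(46345) + 5(11065) = 194360
s[9] = 3(194360) + 5(46345) = 814805

814805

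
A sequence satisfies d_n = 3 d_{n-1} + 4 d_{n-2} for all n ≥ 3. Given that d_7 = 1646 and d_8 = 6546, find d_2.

Rearranging, d_{n-2} = (d_n - 3 d_{n-1}) / 4.
d_6 = (6546 - 3·1646) / 4 = 1608/4 = 402
d_5 = (1646 - 3·402) / 4 = 440/4 = 110
d_4 = (402 - 3·110) / 4 = 72/4 = 18
d_3 = (110 - 3·18) / 4 = 56/4 = 14
d_2 = (18 - 3·14) / 4 = -24/4 = -6

-6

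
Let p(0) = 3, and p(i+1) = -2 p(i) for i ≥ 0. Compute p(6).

p(1) = -2*3 = -6
p(2) = -2*(-6) = 12
p(3) = -2*12 = -24
p(4) = -2*(-24) = 48
p(5) = -2*48 = -96
p(6) = -2*(-96) = 192

192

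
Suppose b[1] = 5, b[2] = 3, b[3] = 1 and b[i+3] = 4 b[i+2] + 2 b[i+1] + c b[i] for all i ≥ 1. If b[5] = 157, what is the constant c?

5

b[4] = 10 + 5c
b[5] = 42 + 23c
So 42 + 23c = 157, giving c = 5.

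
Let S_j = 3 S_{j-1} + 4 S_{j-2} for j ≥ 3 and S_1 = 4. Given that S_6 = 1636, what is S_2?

4

Let S_2 = z.
S_3 = 16 + 3z
S_4 = 48 + 13z
S_5 = 208 + 51z
S_6 = 816 + 205z
So 816 + 205z = 1636, giving z = 4.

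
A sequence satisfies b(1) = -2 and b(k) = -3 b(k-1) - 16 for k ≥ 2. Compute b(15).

9565934

The fixed point is -16/(1 + 3) = -4, so b(k) + 4 = -3(b(k-1) + 4).
Hence b(k) = 2·(-3)^{k-1} - 4.
b(15) = 2·(-3)^{14} - 4 = 2·4782969 - 4 = 9565934.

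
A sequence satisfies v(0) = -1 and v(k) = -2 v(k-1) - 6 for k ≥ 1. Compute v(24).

The fixed point is -6/(1 + 2) = -2, so v(k) + 2 = -2(v(k-1) + 2).
Hence v(k) = 1·(-2)^k - 2.
v(24) = 1·(-2)^{24} - 2 = 1·16777216 - 2 = 16777214.

16777214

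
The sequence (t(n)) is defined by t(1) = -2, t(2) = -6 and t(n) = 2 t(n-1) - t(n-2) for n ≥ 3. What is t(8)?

-30

t(3) = 2*(-6) - (-2) = -10
t(4) = 2*(-10) - (-6) = -14
t(5) = 2*(-14) - (-10) = -18
t(6) = 2*(-18) - (-14) = -22
t(7) = 2*(-22) - (-18) = -26
t(8) = 2*(-26) - (-22) = -30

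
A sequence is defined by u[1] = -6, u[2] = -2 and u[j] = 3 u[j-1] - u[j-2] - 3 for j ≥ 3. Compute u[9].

-1539

u[3] = 3·(-2) - (-6) - 3 = -3
u[4] = 3·(-3) - (-2) - 3 = -10
u[5] = 3·(-10) - (-3) - 3 = -30
u[6] = 3·(-30) - (-10) - 3 = -83
u[7] = 3·(-83) - (-30) - 3 = -222
u[8] = 3·(-222) - (-83) - 3 = -586
u[9] = 3·(-586) - (-222) - 3 = -1539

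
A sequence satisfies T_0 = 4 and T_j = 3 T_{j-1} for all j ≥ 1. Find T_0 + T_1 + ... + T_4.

T_1 = 3(4) = 12
T_2 = 3(12) = 36
T_3 = 3(36) = 108
T_4 = 3(108) = 324
Sum = 4 + 12 + 36 + 108 + 324 = 484

484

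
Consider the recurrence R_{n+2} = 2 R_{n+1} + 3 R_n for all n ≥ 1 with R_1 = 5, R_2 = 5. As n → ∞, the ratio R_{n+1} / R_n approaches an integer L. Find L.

3

The characteristic equation is r^2 - 2r - 3 = 0, which factors as (r - 3)(r + 1) = 0.
So the roots are 3 and -1. Since |3| > |-1| and the coefficient of 3^n is non-zero, the ratio tends to 3.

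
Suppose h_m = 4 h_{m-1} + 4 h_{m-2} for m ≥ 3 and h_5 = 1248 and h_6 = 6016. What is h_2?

Rearranging, h_{m-2} = (h_m - 4 h_{m-1}) / 4.
h_4 = (6016 - 4(1248)) / 4 = 1024/4 = 256
h_3 = (1248 - 4(256)) / 4 = 224/4 = 56
h_2 = (256 - 4(56)) / 4 = 32/4 = 8

8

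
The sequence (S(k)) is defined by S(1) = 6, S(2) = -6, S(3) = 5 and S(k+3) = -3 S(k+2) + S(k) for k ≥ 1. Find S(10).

-3927

S(4) = -3·5 + 6 = -9
S(5) = -3·(-9) + (-6) = 21
S(6) = -3·21 + 5 = -58
S(7) = -3·(-58) + (-9) = 165
S(8) = -3·165 + 21 = -474
S(9) = -3·(-474) + (-58) = 1364
S(10) = -3·1364 + 165 = -3927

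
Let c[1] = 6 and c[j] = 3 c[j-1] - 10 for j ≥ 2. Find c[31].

The fixed point is -10/(1 - 3) = 5, so c[j] - 5 = 3(c[j-1] - 5).
Hence c[j] = 1·3^{j-1} + 5.
c[31] = 1·3^{30} + 5 = 1·205891132094649 + 5 = 205891132094654.

205891132094654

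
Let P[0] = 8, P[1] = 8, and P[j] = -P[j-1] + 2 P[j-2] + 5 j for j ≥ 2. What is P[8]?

P[2] = -8 + 2*8 + 10 = 18
P[3] = -18 + 2*8 + 15 = 13
P[4] = -13 + 2*18 + 20 = 43
P[5] = -43 + 2*13 + 25 = 8
P[6] = -8 + 2*43 + 30 = 108
P[7] = -108 + 2*8 + 35 = -57
P[8] = -(-57) + 2*108 + 40 = 313

313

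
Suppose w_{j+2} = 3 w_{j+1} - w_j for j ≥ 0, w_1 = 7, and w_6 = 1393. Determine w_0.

Let w_0 = x.
w_2 = 21 - x
w_3 = 56 - 3x
w_4 = 147 - 8x
w_5 = 385 - 21x
w_6 = 1008 - 55x
So 1008 - 55x = 1393, giving x = -7.

-7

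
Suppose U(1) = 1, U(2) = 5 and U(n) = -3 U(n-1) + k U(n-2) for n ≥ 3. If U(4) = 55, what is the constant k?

U(3) = -15 + k
U(4) = 45 + 2k
So 45 + 2k = 55, giving k = 5.

5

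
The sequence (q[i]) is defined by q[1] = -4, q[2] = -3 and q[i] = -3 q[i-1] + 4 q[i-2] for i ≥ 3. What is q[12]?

838857

q[3] = -3·(-3) + 4·(-4) = -7
q[4] = -3·(-7) + 4·(-3) = 9
q[5] = -3·9 + 4·(-7) = -55
q[6] = -3·(-55) + 4·9 = 201
q[7] = -3·201 + 4·(-55) = -823
q[8] = -3·(-823) + 4·201 = 3273
q[9] = -3·3273 + 4·(-823) = -13111
q[10] = -3·(-13111) + 4·3273 = 52425
q[11] = -3·52425 + 4·(-13111) = -209719
q[12] = -3·(-209719) + 4·52425 = 838857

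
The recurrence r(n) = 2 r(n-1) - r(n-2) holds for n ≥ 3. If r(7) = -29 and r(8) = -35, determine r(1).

Rearranging, r(n-2) = -(r(n) - 2 r(n-1)).
r(6) = -(-35 - 2*(-29)) = -23
r(5) = -(-29 - 2*(-23)) = -17
r(4) = -(-23 - 2*(-17)) = -11
r(3) = -(-17 - 2*(-11)) = -5
r(2) = -(-11 - 2*(-5)) = 1
r(1) = -(-5 - 2*1) = 7

7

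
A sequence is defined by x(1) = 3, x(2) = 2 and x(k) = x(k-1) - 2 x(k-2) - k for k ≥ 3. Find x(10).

x(3) = 2 - 2*3 - 3 = -7
x(4) = (-7) - 2*2 - 4 = -15
x(5) = (-15) - 2*(-7) - 5 = -6
x(6) = (-6) - 2*(-15) - 6 = 18
x(7) = 18 - 2*(-6) - 7 = 23
x(8) = 23 - 2*18 - 8 = -21
x(9) = (-21) - 2*23 - 9 = -76
x(10) = (-76) - 2*(-21) - 10 = -44

-44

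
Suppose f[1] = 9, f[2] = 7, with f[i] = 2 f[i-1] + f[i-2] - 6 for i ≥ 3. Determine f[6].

f[3] = 2(7) + 9 - 6 = 17
f[4] = 2(17) + 7 - 6 = 35
f[5] = 2(35) + 17 - 6 = 81
f[6] = 2(81) + 35 - 6 = 191

191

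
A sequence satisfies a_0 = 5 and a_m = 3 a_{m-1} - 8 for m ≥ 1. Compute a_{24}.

The fixed point is -8/(1 - 3) = 4, so a_m - 4 = 3(a_{m-1} - 4).
Hence a_m = 1·3^m + 4.
a_{24} = 1·3^{24} + 4 = 1·282429536481 + 4 = 282429536485.

282429536485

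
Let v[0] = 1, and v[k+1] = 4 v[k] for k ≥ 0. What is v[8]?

v[1] = 4(1) = 4
v[2] = 4(4) = 16
v[3] = 4(16) = 64
v[4] = 4(64) = 256
v[5] = 4(256) = 1024
v[6] = 4(1024) = 4096
v[7] = 4(4096) = 16384
v[8] = 4(16384) = 65536

65536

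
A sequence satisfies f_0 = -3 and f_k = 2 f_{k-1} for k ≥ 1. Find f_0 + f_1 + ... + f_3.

f_1 = 2*(-3) = -6
f_2 = 2*(-6) = -12
f_3 = 2*(-12) = -24
Sum = (-3) + (-6) + (-12) + (-24) = -45

-45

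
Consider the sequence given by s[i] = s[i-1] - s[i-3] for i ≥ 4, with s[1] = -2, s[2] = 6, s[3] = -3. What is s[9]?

8

s[4] = (-3) - (-2) = -1
s[5] = (-1) - 6 = -7
s[6] = (-7) - (-3) = -4
s[7] = (-4) - (-1) = -3
s[8] = (-3) - (-7) = 4
s[9] = 4 - (-4) = 8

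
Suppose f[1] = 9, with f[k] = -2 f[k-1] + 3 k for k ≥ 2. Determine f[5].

f[2] = -2·9 + 6 = -12
f[3] = -2·(-12) + 9 = 33
f[4] = -2·33 + 12 = -54
f[5] = -2·(-54) + 15 = 123

123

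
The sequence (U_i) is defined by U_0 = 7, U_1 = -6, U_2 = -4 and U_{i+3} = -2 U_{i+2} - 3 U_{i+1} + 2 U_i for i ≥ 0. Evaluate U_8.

U_3 = -2*(-4) - 3*(-6) + 2*7 = 40
U_4 = -2*40 - 3*(-4) + 2*(-6) = -80
U_5 = -2*(-80) - 3*40 + 2*(-4) = 32
U_6 = -2*32 - 3*(-80) + 2*40 = 256
U_7 = -2*256 - 3*32 + 2*(-80) = -768
U_8 = -2*(-768) - 3*256 + 2*32 = 832

832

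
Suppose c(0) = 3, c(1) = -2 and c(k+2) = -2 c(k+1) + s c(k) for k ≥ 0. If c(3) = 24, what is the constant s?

-4

c(2) = 4 + 3s
c(3) = -8 - 8s
So -8 - 8s = 24, giving s = -4.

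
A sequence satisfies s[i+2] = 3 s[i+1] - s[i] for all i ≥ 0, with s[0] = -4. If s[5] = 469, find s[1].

Let s[1] = z.
s[2] = 4 + 3z
s[3] = 12 + 8z
s[4] = 32 + 21z
s[5] = 84 + 55z
So 84 + 55z = 469, giving z = 7.

7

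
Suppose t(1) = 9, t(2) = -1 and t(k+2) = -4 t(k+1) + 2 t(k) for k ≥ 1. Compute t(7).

7992

t(3) = -4(-1) + 2(9) = 22
t(4) = -4(22) + 2(-1) = -90
t(5) = -4(-90) + 2(22) = 404
t(6) = -4(404) + 2(-90) = -1796
t(7) = -4(-1796) + 2(404) = 7992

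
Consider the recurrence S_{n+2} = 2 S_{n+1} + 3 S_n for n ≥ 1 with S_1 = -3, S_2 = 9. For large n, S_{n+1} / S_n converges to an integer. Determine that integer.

3

The characteristic equation is r^2 - 2r - 3 = 0, which factors as (r - 3)(r + 1) = 0.
So the roots are 3 and -1. Since |3| > |-1| and the coefficient of 3^n is non-zero, the ratio tends to 3.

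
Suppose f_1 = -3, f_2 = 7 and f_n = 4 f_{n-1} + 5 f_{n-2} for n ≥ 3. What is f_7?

10413

f_3 = 4·7 + 5·(-3) = 13
f_4 = 4·13 + 5·7 = 87
f_5 = 4·87 + 5·13 = 413
f_6 = 4·413 + 5·87 = 2087
f_7 = 4·2087 + 5·413 = 10413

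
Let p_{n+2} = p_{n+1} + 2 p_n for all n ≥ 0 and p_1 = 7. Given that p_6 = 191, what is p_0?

Let p_0 = x.
p_2 = 7 + 2x
p_3 = 21 + 2x
p_4 = 35 + 6x
p_5 = 77 + 10x
p_6 = 147 + 22x
So 147 + 22x = 191, giving x = 2.

2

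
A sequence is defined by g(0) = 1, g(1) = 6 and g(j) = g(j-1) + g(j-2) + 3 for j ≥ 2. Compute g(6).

g(2) = 6 + 1 + 3 = 10
g(3) = 10 + 6 + 3 = 19
g(4) = 19 + 10 + 3 = 32
g(5) = 32 + 19 + 3 = 54
g(6) = 54 + 32 + 3 = 89

89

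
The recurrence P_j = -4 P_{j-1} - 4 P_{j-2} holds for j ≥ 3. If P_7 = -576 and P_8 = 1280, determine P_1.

-3

Rearranging, P_{j-2} = (P_j + 4 P_{j-1}) / -4.
P_6 = (1280 + 4(-576)) / -4 = -1024/-4 = 256
P_5 = (-576 + 4(256)) / -4 = 448/-4 = -112
P_4 = (256 + 4(-112)) / -4 = -192/-4 = 48
P_3 = (-112 + 4(48)) / -4 = 80/-4 = -20
P_2 = (48 + 4(-20)) / -4 = -32/-4 = 8
P_1 = (-20 + 4(8)) / -4 = 12/-4 = -3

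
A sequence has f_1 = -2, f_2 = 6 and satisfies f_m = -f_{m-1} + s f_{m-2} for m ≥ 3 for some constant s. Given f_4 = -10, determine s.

-2

f_3 = -6 - 2s
f_4 = 6 + 8s
So 6 + 8s = -10, giving s = -2.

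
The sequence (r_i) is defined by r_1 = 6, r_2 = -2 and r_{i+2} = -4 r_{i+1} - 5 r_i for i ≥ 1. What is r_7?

r_3 = -4(-2) - 5(6) = -22
r_4 = -4(-22) - 5(-2) = 98
r_5 = -4(98) - 5(-22) = -282
r_6 = -4(-282) - 5(98) = 638
r_7 = -4(638) - 5(-282) = -1142

-1142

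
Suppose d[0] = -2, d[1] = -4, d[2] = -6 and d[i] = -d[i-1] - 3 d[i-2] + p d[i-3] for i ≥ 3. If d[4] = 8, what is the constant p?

-4

d[3] = 18 - 2p
d[4] = -2p
So -2p = 8, giving p = -4.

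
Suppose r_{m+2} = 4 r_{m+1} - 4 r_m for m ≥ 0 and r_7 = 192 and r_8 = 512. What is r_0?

-2

Rearranging, r_{m-2} = (r_m - 4 r_{m-1}) / -4.
r_6 = (512 - 4(192)) / -4 = -256/-4 = 64
r_5 = (192 - 4(64)) / -4 = -64/-4 = 16
r_4 = (64 - 4(16)) / -4 = 0/-4 = 0
r_3 = (16 - 4(0)) / -4 = 16/-4 = -4
r_2 = (0 - 4(-4)) / -4 = 16/-4 = -4
r_1 = (-4 - 4(-4)) / -4 = 12/-4 = -3
r_0 = (-4 - 4(-3)) / -4 = 8/-4 = -2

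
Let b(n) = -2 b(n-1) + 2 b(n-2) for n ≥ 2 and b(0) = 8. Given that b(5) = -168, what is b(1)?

Let b(1) = z.
b(2) = 16 - 2z
b(3) = -32 + 6z
b(4) = 96 - 16z
b(5) = -256 + 44z
So -256 + 44z = -168, giving z = 2.

2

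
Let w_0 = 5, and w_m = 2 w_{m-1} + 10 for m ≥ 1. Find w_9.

7670

w_1 = 2(5) + 10 = 20
w_2 = 2(20) + 10 = 50
w_3 = 2(50) + 10 = 110
w_4 = 2(110) + 10 = 230
w_5 = 2(230) + 10 = 470
w_6 = 2(470) + 10 = 950
w_7 = 2(950) + 10 = 1910
w_8 = 2(1910) + 10 = 3830
w_9 = 2(3830) + 10 = 7670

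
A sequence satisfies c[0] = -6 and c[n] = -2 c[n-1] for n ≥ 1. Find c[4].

c[1] = -2·(-6) = 12
c[2] = -2·12 = -24
c[3] = -2·(-24) = 48
c[4] = -2·48 = -96

-96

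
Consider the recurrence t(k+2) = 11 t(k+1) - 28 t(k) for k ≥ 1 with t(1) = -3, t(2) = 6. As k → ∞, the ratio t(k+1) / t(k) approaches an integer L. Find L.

7

The characteristic equation is r^2 - 11r + 28 = 0, which factors as (r - 7)(r - 4) = 0.
So the roots are 7 and 4. Since |7| > |4| and the coefficient of 7^k is non-zero, the ratio tends to 7.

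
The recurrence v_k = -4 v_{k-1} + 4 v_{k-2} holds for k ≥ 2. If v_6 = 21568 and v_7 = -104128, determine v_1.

-3

Rearranging, v_{k-2} = (v_k + 4 v_{k-1}) / 4.
v_5 = (-104128 + 4·21568) / 4 = -17856/4 = -4464
v_4 = (21568 + 4·(-4464)) / 4 = 3712/4 = 928
v_3 = (-4464 + 4·928) / 4 = -752/4 = -188
v_2 = (928 + 4·(-188)) / 4 = 176/4 = 44
v_1 = (-188 + 4·44) / 4 = -12/4 = -3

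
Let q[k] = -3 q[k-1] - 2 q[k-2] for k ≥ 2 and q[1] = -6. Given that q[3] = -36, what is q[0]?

1

Let q[0] = z.
q[2] = 18 - 2z
q[3] = -42 + 6z
So -42 + 6z = -36, giving z = 1.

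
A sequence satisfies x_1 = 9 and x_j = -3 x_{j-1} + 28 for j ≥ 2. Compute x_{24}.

-188286357647

The fixed point is 28/(1 + 3) = 7, so x_j - 7 = -3(x_{j-1} - 7).
Hence x_j = 2·(-3)^{j-1} + 7.
x_{24} = 2·(-3)^{23} + 7 = 2·-94143178827 + 7 = -188286357647.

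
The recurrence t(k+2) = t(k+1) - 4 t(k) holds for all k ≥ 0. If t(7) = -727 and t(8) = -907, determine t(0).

6

Rearranging, t(k-2) = (t(k) - t(k-1)) / -4.
t(6) = (-907 - (-727)) / -4 = -180/-4 = 45
t(5) = (-727 - 45) / -4 = -772/-4 = 193
t(4) = (45 - 193) / -4 = -148/-4 = 37
t(3) = (193 - 37) / -4 = 156/-4 = -39
t(2) = (37 - (-39)) / -4 = 76/-4 = -19
t(1) = (-39 - (-19)) / -4 = -20/-4 = 5
t(0) = (-19 - 5) / -4 = -24/-4 = 6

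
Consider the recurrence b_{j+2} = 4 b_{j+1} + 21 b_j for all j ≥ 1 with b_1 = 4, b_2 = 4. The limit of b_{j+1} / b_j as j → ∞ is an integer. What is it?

The characteristic equation is r^2 - 4r - 21 = 0, which factors as (r - 7)(r + 3) = 0.
So the roots are 7 and -3. Since |7| > |-3| and the coefficient of 7^j is non-zero, the ratio tends to 7.

7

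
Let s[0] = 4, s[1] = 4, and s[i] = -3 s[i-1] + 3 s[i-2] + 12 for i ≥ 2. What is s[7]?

-4092

s[2] = -3*4 + 3*4 + 12 = 12
s[3] = -3*12 + 3*4 + 12 = -12
s[4] = -3*(-12) + 3*12 + 12 = 84
s[5] = -3*84 + 3*(-12) + 12 = -276
s[6] = -3*(-276) + 3*84 + 12 = 1092
s[7] = -3*1092 + 3*(-276) + 12 = -4092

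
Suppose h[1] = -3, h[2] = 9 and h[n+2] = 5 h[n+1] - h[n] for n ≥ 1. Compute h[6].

5304

h[3] = 5(9) - (-3) = 48
h[4] = 5(48) - 9 = 231
h[5] = 5(231) - 48 = 1107
h[6] = 5(1107) - 231 = 5304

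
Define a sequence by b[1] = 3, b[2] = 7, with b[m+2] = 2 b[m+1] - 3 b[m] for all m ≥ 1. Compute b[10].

b[3] = 2(7) - 3(3) = 5
b[4] = 2(5) - 3(7) = -11
b[5] = 2(-11) - 3(5) = -37
b[6] = 2(-37) - 3(-11) = -41
b[7] = 2(-41) - 3(-37) = 29
b[8] = 2(29) - 3(-41) = 181
b[9] = 2(181) - 3(29) = 275
b[10] = 2(275) - 3(181) = 7

7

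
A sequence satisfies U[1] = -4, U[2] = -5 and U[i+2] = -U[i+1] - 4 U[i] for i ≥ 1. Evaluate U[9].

-387

U[3] = -(-5) - 4(-4) = 21
U[4] = -21 - 4(-5) = -1
U[5] = -(-1) - 4(21) = -83
U[6] = -(-83) - 4(-1) = 87
U[7] = -87 - 4(-83) = 245
U[8] = -245 - 4(87) = -593
U[9] = -(-593) - 4(245) = -387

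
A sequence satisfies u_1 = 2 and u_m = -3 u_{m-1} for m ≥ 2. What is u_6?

u_2 = -3(2) = -6
u_3 = -3(-6) = 18
u_4 = -3(18) = -54
u_5 = -3(-54) = 162
u_6 = -3(162) = -486

-486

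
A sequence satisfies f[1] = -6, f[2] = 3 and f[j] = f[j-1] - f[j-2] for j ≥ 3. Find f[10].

f[3] = 3 - (-6) = 9
f[4] = 9 - 3 = 6
f[5] = 6 - 9 = -3
f[6] = (-3) - 6 = -9
f[7] = (-9) - (-3) = -6
f[8] = (-6) - (-9) = 3
f[9] = 3 - (-6) = 9
f[10] = 9 - 3 = 6

6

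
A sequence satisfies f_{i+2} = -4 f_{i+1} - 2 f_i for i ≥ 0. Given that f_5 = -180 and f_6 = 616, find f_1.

3

Rearranging, f_{i-2} = (f_i + 4 f_{i-1}) / -2.
f_4 = (616 + 4(-180)) / -2 = -104/-2 = 52
f_3 = (-180 + 4(52)) / -2 = 28/-2 = -14
f_2 = (52 + 4(-14)) / -2 = -4/-2 = 2
f_1 = (-14 + 4(2)) / -2 = -6/-2 = 3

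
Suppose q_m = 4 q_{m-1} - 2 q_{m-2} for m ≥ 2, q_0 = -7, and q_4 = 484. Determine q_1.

Let q_1 = x.
q_2 = 14 + 4x
q_3 = 56 + 14x
q_4 = 196 + 48x
So 196 + 48x = 484, giving x = 6.

6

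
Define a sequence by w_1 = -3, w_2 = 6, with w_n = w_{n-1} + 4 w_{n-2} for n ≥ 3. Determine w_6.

w_3 = 6 + 4(-3) = -6
w_4 = (-6) + 4(6) = 18
w_5 = 18 + 4(-6) = -6
w_6 = (-6) + 4(18) = 66

66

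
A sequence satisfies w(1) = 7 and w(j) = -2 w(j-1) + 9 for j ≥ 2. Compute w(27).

The fixed point is 9/(1 + 2) = 3, so w(j) - 3 = -2(w(j-1) - 3).
Hence w(j) = 4·(-2)^{j-1} + 3.
w(27) = 4·(-2)^{26} + 3 = 4·67108864 + 3 = 268435459.

268435459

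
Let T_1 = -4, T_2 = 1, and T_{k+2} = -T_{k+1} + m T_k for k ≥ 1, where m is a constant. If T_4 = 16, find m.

T_3 = -1 - 4m
T_4 = 1 + 5m
So 1 + 5m = 16, giving m = 3.

3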